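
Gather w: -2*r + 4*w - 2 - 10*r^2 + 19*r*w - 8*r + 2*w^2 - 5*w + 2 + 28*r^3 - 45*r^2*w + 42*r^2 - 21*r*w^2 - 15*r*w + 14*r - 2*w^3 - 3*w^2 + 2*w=28*r^3 + 32*r^2 + 4*r - 2*w^3 + w^2*(-21*r - 1) + w*(-45*r^2 + 4*r + 1)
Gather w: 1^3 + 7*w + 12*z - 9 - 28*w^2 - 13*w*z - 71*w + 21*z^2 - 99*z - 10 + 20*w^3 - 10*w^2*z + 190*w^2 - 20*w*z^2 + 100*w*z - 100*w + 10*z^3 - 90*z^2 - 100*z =20*w^3 + w^2*(162 - 10*z) + w*(-20*z^2 + 87*z - 164) + 10*z^3 - 69*z^2 - 187*z - 18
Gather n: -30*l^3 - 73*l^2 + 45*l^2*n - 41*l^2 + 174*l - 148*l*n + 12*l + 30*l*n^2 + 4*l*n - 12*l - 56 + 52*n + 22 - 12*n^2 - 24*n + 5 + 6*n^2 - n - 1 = -30*l^3 - 114*l^2 + 174*l + n^2*(30*l - 6) + n*(45*l^2 - 144*l + 27) - 30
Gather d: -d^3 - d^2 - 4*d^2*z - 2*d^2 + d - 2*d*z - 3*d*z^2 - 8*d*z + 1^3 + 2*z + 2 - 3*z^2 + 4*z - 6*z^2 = -d^3 + d^2*(-4*z - 3) + d*(-3*z^2 - 10*z + 1) - 9*z^2 + 6*z + 3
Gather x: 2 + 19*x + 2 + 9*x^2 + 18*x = 9*x^2 + 37*x + 4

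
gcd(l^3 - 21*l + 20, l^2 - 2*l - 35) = l + 5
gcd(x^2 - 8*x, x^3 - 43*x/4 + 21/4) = 1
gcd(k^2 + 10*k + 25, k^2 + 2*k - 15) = k + 5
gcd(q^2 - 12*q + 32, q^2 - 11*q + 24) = q - 8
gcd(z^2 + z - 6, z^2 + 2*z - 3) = z + 3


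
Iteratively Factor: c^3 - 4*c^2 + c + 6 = (c + 1)*(c^2 - 5*c + 6) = (c - 2)*(c + 1)*(c - 3)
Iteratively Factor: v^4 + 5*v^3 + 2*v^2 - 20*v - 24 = (v - 2)*(v^3 + 7*v^2 + 16*v + 12) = (v - 2)*(v + 3)*(v^2 + 4*v + 4) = (v - 2)*(v + 2)*(v + 3)*(v + 2)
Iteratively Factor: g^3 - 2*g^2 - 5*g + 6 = (g - 3)*(g^2 + g - 2) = (g - 3)*(g + 2)*(g - 1)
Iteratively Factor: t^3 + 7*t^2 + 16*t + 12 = (t + 2)*(t^2 + 5*t + 6) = (t + 2)*(t + 3)*(t + 2)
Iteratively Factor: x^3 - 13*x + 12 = (x - 3)*(x^2 + 3*x - 4) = (x - 3)*(x - 1)*(x + 4)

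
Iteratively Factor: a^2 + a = (a + 1)*(a)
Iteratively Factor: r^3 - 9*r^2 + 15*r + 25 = (r - 5)*(r^2 - 4*r - 5) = (r - 5)*(r + 1)*(r - 5)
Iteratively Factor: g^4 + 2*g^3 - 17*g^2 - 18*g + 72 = (g - 3)*(g^3 + 5*g^2 - 2*g - 24) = (g - 3)*(g + 4)*(g^2 + g - 6) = (g - 3)*(g - 2)*(g + 4)*(g + 3)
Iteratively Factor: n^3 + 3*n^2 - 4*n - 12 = (n + 3)*(n^2 - 4) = (n - 2)*(n + 3)*(n + 2)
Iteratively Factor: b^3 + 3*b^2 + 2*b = (b + 1)*(b^2 + 2*b) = b*(b + 1)*(b + 2)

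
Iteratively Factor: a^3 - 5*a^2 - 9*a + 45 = (a - 3)*(a^2 - 2*a - 15) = (a - 5)*(a - 3)*(a + 3)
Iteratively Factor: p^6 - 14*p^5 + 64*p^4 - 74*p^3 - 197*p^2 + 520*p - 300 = (p - 1)*(p^5 - 13*p^4 + 51*p^3 - 23*p^2 - 220*p + 300) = (p - 2)*(p - 1)*(p^4 - 11*p^3 + 29*p^2 + 35*p - 150) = (p - 5)*(p - 2)*(p - 1)*(p^3 - 6*p^2 - p + 30) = (p - 5)^2*(p - 2)*(p - 1)*(p^2 - p - 6) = (p - 5)^2*(p - 2)*(p - 1)*(p + 2)*(p - 3)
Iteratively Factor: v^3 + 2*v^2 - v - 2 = (v - 1)*(v^2 + 3*v + 2) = (v - 1)*(v + 1)*(v + 2)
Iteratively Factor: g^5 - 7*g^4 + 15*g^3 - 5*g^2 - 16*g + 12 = (g - 3)*(g^4 - 4*g^3 + 3*g^2 + 4*g - 4) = (g - 3)*(g - 1)*(g^3 - 3*g^2 + 4) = (g - 3)*(g - 2)*(g - 1)*(g^2 - g - 2) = (g - 3)*(g - 2)^2*(g - 1)*(g + 1)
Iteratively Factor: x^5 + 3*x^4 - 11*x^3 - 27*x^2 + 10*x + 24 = (x - 1)*(x^4 + 4*x^3 - 7*x^2 - 34*x - 24) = (x - 1)*(x + 1)*(x^3 + 3*x^2 - 10*x - 24) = (x - 1)*(x + 1)*(x + 4)*(x^2 - x - 6) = (x - 1)*(x + 1)*(x + 2)*(x + 4)*(x - 3)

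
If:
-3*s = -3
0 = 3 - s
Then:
No Solution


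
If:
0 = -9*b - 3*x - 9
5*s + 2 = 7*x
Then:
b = -x/3 - 1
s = 7*x/5 - 2/5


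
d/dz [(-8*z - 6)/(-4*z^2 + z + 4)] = 2*(16*z^2 - 4*z - (4*z + 3)*(8*z - 1) - 16)/(-4*z^2 + z + 4)^2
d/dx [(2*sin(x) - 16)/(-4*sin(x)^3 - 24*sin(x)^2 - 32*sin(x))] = (sin(x)^3 - 9*sin(x)^2 - 48*sin(x) - 32)*cos(x)/((sin(x) + 2)^2*(sin(x) + 4)^2*sin(x)^2)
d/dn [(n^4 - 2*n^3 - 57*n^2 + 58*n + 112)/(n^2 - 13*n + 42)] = (2*n^5 - 41*n^4 + 220*n^3 + 431*n^2 - 5012*n + 3892)/(n^4 - 26*n^3 + 253*n^2 - 1092*n + 1764)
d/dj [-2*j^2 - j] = -4*j - 1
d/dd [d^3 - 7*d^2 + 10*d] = 3*d^2 - 14*d + 10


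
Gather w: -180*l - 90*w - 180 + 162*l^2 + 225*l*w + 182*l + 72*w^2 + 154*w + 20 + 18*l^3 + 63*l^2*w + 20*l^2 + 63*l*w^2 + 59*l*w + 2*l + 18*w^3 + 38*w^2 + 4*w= 18*l^3 + 182*l^2 + 4*l + 18*w^3 + w^2*(63*l + 110) + w*(63*l^2 + 284*l + 68) - 160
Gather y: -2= -2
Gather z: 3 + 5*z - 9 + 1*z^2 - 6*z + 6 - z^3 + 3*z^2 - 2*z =-z^3 + 4*z^2 - 3*z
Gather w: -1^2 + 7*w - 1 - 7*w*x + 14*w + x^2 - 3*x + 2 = w*(21 - 7*x) + x^2 - 3*x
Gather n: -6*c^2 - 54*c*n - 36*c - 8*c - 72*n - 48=-6*c^2 - 44*c + n*(-54*c - 72) - 48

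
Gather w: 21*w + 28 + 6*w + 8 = 27*w + 36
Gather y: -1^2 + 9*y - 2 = 9*y - 3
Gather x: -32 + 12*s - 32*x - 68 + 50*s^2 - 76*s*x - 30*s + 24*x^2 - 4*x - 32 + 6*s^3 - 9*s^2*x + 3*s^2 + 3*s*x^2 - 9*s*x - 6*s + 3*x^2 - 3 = 6*s^3 + 53*s^2 - 24*s + x^2*(3*s + 27) + x*(-9*s^2 - 85*s - 36) - 135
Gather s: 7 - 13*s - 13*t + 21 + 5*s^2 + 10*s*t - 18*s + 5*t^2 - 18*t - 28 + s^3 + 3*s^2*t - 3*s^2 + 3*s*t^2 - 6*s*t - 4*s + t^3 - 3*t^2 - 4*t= s^3 + s^2*(3*t + 2) + s*(3*t^2 + 4*t - 35) + t^3 + 2*t^2 - 35*t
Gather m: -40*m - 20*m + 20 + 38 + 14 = 72 - 60*m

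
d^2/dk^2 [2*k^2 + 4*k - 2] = 4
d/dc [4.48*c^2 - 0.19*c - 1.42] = 8.96*c - 0.19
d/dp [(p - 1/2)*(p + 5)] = 2*p + 9/2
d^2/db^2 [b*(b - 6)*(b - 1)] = 6*b - 14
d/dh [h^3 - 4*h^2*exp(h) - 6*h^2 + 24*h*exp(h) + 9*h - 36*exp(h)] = -4*h^2*exp(h) + 3*h^2 + 16*h*exp(h) - 12*h - 12*exp(h) + 9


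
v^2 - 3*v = v*(v - 3)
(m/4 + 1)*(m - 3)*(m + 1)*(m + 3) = m^4/4 + 5*m^3/4 - 5*m^2/4 - 45*m/4 - 9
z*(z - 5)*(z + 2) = z^3 - 3*z^2 - 10*z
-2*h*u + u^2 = u*(-2*h + u)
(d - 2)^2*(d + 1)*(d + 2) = d^4 - d^3 - 6*d^2 + 4*d + 8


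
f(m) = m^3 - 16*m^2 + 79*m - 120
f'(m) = 3*m^2 - 32*m + 79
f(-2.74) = -477.15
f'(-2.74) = 189.20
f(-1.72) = -308.30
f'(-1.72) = 142.92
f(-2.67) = -464.03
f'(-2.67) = 185.83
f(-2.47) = -427.81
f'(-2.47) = 176.34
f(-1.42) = -267.31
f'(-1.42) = 130.49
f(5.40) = -2.50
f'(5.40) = -6.32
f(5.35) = -2.18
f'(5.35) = -6.33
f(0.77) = -68.20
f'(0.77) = 56.14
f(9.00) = 24.00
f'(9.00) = 34.00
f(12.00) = 252.00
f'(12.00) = 127.00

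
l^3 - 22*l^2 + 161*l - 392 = (l - 8)*(l - 7)^2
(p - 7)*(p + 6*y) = p^2 + 6*p*y - 7*p - 42*y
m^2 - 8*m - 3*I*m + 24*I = (m - 8)*(m - 3*I)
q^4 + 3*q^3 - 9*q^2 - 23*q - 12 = (q - 3)*(q + 1)^2*(q + 4)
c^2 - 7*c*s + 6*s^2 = (c - 6*s)*(c - s)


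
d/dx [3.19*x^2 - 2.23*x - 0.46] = 6.38*x - 2.23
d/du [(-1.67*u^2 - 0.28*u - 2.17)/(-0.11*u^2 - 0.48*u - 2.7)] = (0.7708*u^2 + 8.5406*u - 0.2856)/(0.0121*u^4 + 0.1056*u^3 + 0.8244*u^2 + 2.592*u + 7.29)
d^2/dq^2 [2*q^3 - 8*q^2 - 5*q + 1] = 12*q - 16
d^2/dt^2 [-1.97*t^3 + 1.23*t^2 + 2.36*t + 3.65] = 2.46 - 11.82*t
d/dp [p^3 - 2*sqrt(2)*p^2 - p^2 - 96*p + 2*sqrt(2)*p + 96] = 3*p^2 - 4*sqrt(2)*p - 2*p - 96 + 2*sqrt(2)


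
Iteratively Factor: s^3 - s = (s + 1)*(s^2 - s) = s*(s + 1)*(s - 1)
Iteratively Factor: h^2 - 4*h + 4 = (h - 2)*(h - 2)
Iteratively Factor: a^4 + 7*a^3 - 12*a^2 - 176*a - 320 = (a + 4)*(a^3 + 3*a^2 - 24*a - 80) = (a - 5)*(a + 4)*(a^2 + 8*a + 16) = (a - 5)*(a + 4)^2*(a + 4)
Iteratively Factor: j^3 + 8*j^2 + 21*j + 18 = (j + 3)*(j^2 + 5*j + 6) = (j + 3)^2*(j + 2)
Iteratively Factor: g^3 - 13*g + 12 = (g - 3)*(g^2 + 3*g - 4) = (g - 3)*(g + 4)*(g - 1)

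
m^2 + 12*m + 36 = (m + 6)^2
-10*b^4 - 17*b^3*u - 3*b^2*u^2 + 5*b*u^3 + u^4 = (-2*b + u)*(b + u)^2*(5*b + u)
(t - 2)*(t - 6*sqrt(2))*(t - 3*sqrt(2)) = t^3 - 9*sqrt(2)*t^2 - 2*t^2 + 18*sqrt(2)*t + 36*t - 72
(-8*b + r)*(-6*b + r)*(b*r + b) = 48*b^3*r + 48*b^3 - 14*b^2*r^2 - 14*b^2*r + b*r^3 + b*r^2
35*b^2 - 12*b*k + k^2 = (-7*b + k)*(-5*b + k)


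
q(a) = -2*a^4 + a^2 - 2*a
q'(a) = -8*a^3 + 2*a - 2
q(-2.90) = -127.25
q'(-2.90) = 187.31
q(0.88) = -2.18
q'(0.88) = -5.69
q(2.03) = -33.90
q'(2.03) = -64.86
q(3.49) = -291.51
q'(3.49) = -335.09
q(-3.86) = -421.38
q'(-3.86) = 450.38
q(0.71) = -1.42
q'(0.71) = -3.44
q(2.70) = -104.40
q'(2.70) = -154.06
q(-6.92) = -4524.49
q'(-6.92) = 2635.15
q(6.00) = -2568.00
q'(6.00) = -1718.00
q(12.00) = -41352.00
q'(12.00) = -13802.00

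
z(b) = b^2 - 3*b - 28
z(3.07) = -27.79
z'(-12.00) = -27.00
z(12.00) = 80.00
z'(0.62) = -1.76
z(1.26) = -30.19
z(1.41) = -30.24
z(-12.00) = 152.00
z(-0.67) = -25.54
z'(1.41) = -0.18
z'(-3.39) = -9.78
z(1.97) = -30.03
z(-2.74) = -12.27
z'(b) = 2*b - 3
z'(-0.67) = -4.34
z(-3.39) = -6.34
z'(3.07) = 3.14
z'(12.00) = 21.00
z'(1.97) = 0.94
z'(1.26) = -0.48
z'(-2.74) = -8.48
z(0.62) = -29.48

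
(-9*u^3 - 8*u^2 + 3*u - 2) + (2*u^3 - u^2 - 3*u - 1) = -7*u^3 - 9*u^2 - 3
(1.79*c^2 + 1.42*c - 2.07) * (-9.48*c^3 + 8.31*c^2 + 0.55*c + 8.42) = -16.9692*c^5 + 1.4133*c^4 + 32.4083*c^3 - 1.3489*c^2 + 10.8179*c - 17.4294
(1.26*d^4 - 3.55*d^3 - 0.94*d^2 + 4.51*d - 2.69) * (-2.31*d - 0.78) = -2.9106*d^5 + 7.2177*d^4 + 4.9404*d^3 - 9.6849*d^2 + 2.6961*d + 2.0982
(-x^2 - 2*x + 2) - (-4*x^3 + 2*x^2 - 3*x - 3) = 4*x^3 - 3*x^2 + x + 5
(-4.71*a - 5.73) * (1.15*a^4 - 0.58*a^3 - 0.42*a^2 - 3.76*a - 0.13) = -5.4165*a^5 - 3.8577*a^4 + 5.3016*a^3 + 20.1162*a^2 + 22.1571*a + 0.7449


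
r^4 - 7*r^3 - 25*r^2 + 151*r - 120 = (r - 8)*(r - 3)*(r - 1)*(r + 5)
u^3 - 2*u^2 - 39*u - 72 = (u - 8)*(u + 3)^2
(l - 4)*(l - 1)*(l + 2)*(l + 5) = l^4 + 2*l^3 - 21*l^2 - 22*l + 40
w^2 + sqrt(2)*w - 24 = (w - 3*sqrt(2))*(w + 4*sqrt(2))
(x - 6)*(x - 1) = x^2 - 7*x + 6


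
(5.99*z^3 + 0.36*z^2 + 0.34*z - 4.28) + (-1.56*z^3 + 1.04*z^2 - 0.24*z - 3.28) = 4.43*z^3 + 1.4*z^2 + 0.1*z - 7.56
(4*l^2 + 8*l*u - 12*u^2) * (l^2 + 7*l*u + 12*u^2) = 4*l^4 + 36*l^3*u + 92*l^2*u^2 + 12*l*u^3 - 144*u^4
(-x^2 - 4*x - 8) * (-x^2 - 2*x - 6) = x^4 + 6*x^3 + 22*x^2 + 40*x + 48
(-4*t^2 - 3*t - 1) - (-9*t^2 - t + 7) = 5*t^2 - 2*t - 8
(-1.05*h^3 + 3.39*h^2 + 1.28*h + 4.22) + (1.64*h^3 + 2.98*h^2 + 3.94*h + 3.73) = 0.59*h^3 + 6.37*h^2 + 5.22*h + 7.95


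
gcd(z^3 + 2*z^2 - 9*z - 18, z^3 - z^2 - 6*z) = z^2 - z - 6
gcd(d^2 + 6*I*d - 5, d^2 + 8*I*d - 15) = d + 5*I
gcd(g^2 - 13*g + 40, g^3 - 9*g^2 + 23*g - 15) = g - 5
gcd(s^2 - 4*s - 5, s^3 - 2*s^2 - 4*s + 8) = 1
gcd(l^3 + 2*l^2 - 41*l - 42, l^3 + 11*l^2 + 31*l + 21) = l^2 + 8*l + 7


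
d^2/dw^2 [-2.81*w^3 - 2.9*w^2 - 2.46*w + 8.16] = -16.86*w - 5.8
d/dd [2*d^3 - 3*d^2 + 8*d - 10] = 6*d^2 - 6*d + 8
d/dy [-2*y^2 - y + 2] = -4*y - 1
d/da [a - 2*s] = 1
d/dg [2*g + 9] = 2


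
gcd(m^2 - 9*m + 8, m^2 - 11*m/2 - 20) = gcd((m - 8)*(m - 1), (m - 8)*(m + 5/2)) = m - 8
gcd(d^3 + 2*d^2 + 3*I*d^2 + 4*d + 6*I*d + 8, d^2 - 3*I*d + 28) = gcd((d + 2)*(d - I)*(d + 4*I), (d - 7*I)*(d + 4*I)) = d + 4*I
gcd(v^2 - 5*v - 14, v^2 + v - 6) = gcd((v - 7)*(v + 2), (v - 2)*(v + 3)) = 1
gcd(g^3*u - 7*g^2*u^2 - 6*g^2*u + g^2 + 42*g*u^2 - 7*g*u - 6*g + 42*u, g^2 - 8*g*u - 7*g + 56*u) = 1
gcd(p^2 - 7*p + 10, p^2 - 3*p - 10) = p - 5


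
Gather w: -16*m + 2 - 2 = -16*m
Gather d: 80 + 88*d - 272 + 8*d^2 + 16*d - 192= 8*d^2 + 104*d - 384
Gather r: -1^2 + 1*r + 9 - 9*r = 8 - 8*r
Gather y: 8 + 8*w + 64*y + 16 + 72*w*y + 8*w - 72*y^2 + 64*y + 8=16*w - 72*y^2 + y*(72*w + 128) + 32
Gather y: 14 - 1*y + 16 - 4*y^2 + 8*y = -4*y^2 + 7*y + 30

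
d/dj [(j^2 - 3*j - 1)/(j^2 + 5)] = 3*(j^2 + 4*j - 5)/(j^4 + 10*j^2 + 25)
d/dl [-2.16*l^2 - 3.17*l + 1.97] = -4.32*l - 3.17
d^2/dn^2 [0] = 0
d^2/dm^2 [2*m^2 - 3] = 4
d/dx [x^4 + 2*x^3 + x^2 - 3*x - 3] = 4*x^3 + 6*x^2 + 2*x - 3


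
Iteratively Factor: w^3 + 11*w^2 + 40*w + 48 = (w + 4)*(w^2 + 7*w + 12) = (w + 3)*(w + 4)*(w + 4)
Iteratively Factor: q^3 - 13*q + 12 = (q + 4)*(q^2 - 4*q + 3) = (q - 3)*(q + 4)*(q - 1)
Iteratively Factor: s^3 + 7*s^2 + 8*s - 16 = (s - 1)*(s^2 + 8*s + 16) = (s - 1)*(s + 4)*(s + 4)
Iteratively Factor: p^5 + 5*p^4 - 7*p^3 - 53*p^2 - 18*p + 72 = (p - 3)*(p^4 + 8*p^3 + 17*p^2 - 2*p - 24) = (p - 3)*(p + 2)*(p^3 + 6*p^2 + 5*p - 12) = (p - 3)*(p + 2)*(p + 4)*(p^2 + 2*p - 3) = (p - 3)*(p + 2)*(p + 3)*(p + 4)*(p - 1)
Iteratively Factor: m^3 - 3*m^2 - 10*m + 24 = (m - 4)*(m^2 + m - 6) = (m - 4)*(m - 2)*(m + 3)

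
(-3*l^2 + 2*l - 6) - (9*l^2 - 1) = -12*l^2 + 2*l - 5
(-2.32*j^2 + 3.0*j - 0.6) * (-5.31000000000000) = 12.3192*j^2 - 15.93*j + 3.186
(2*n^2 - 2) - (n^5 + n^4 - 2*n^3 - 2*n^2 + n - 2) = -n^5 - n^4 + 2*n^3 + 4*n^2 - n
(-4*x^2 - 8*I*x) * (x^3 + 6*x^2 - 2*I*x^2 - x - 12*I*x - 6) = -4*x^5 - 24*x^4 - 12*x^3 - 72*x^2 + 8*I*x^2 + 48*I*x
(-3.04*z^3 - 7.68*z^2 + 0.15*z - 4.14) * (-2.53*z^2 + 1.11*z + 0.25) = 7.6912*z^5 + 16.056*z^4 - 9.6643*z^3 + 8.7207*z^2 - 4.5579*z - 1.035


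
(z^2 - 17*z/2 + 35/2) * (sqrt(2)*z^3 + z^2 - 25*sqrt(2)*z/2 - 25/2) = sqrt(2)*z^5 - 17*sqrt(2)*z^4/2 + z^4 - 17*z^3/2 + 5*sqrt(2)*z^3 + 5*z^2 + 425*sqrt(2)*z^2/4 - 875*sqrt(2)*z/4 + 425*z/4 - 875/4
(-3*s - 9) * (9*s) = -27*s^2 - 81*s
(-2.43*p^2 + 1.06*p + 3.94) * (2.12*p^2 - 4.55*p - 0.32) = -5.1516*p^4 + 13.3037*p^3 + 4.3074*p^2 - 18.2662*p - 1.2608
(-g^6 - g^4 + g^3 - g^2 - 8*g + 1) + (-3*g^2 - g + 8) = -g^6 - g^4 + g^3 - 4*g^2 - 9*g + 9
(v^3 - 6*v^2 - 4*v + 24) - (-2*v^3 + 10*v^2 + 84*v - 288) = 3*v^3 - 16*v^2 - 88*v + 312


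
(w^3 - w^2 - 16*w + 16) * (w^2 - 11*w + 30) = w^5 - 12*w^4 + 25*w^3 + 162*w^2 - 656*w + 480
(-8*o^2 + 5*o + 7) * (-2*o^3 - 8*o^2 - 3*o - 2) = 16*o^5 + 54*o^4 - 30*o^3 - 55*o^2 - 31*o - 14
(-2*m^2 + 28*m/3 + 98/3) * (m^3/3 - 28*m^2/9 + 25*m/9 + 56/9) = -2*m^5/3 + 28*m^4/3 - 640*m^3/27 - 2380*m^2/27 + 4018*m/27 + 5488/27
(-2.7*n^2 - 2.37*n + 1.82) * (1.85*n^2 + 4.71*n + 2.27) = -4.995*n^4 - 17.1015*n^3 - 13.9247*n^2 + 3.1923*n + 4.1314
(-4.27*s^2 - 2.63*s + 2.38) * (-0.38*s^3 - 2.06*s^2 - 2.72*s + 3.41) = 1.6226*s^5 + 9.7956*s^4 + 16.1278*s^3 - 12.3099*s^2 - 15.4419*s + 8.1158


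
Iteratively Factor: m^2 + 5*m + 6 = (m + 3)*(m + 2)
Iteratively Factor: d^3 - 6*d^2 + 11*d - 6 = (d - 3)*(d^2 - 3*d + 2) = (d - 3)*(d - 2)*(d - 1)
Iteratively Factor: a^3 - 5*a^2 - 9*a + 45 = (a + 3)*(a^2 - 8*a + 15) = (a - 5)*(a + 3)*(a - 3)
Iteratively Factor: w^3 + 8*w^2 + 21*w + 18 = (w + 3)*(w^2 + 5*w + 6) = (w + 2)*(w + 3)*(w + 3)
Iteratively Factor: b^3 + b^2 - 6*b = (b - 2)*(b^2 + 3*b) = (b - 2)*(b + 3)*(b)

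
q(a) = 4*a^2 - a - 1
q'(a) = 8*a - 1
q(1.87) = 11.12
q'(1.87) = 13.96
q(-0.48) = 0.40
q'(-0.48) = -4.84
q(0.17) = -1.05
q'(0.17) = 0.36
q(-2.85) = 34.34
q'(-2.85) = -23.80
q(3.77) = 52.08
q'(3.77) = 29.16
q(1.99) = 12.85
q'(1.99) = 14.92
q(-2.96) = 37.01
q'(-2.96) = -24.68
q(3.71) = 50.35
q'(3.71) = 28.68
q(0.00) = -1.00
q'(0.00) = -1.00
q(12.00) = 563.00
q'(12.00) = 95.00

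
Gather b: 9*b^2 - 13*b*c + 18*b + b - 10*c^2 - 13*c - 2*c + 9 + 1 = 9*b^2 + b*(19 - 13*c) - 10*c^2 - 15*c + 10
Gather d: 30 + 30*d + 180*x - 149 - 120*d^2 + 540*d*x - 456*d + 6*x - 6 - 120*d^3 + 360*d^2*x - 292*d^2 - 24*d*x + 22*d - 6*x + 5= -120*d^3 + d^2*(360*x - 412) + d*(516*x - 404) + 180*x - 120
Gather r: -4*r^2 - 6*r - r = -4*r^2 - 7*r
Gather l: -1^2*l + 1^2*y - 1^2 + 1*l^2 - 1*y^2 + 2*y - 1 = l^2 - l - y^2 + 3*y - 2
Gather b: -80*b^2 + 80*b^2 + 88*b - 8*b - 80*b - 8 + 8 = 0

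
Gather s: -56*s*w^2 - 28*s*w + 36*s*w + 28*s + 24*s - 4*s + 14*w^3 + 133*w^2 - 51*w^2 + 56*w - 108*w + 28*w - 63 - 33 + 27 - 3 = s*(-56*w^2 + 8*w + 48) + 14*w^3 + 82*w^2 - 24*w - 72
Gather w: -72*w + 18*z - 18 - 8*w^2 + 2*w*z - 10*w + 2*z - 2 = -8*w^2 + w*(2*z - 82) + 20*z - 20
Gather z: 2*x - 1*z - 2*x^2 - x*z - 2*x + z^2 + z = -2*x^2 - x*z + z^2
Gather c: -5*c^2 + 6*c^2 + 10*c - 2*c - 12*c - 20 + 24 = c^2 - 4*c + 4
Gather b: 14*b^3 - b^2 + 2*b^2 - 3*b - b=14*b^3 + b^2 - 4*b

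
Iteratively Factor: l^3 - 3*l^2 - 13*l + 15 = (l - 5)*(l^2 + 2*l - 3) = (l - 5)*(l + 3)*(l - 1)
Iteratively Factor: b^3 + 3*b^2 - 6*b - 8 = (b + 1)*(b^2 + 2*b - 8) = (b + 1)*(b + 4)*(b - 2)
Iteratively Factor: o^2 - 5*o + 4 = (o - 1)*(o - 4)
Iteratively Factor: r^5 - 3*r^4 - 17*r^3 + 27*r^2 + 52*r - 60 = (r + 3)*(r^4 - 6*r^3 + r^2 + 24*r - 20) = (r - 5)*(r + 3)*(r^3 - r^2 - 4*r + 4) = (r - 5)*(r - 1)*(r + 3)*(r^2 - 4) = (r - 5)*(r - 1)*(r + 2)*(r + 3)*(r - 2)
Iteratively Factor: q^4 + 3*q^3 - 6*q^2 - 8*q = (q + 4)*(q^3 - q^2 - 2*q) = q*(q + 4)*(q^2 - q - 2) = q*(q + 1)*(q + 4)*(q - 2)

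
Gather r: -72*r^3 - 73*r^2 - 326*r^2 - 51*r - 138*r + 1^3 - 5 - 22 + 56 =-72*r^3 - 399*r^2 - 189*r + 30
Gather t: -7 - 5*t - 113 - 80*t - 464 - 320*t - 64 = -405*t - 648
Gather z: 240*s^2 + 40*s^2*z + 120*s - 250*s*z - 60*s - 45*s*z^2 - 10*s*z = 240*s^2 - 45*s*z^2 + 60*s + z*(40*s^2 - 260*s)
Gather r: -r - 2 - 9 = -r - 11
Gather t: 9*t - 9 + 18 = 9*t + 9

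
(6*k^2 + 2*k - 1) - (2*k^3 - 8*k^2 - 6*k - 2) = -2*k^3 + 14*k^2 + 8*k + 1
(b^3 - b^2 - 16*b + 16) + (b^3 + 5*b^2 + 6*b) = 2*b^3 + 4*b^2 - 10*b + 16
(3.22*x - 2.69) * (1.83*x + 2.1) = 5.8926*x^2 + 1.8393*x - 5.649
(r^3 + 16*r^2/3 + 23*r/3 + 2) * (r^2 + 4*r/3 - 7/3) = r^5 + 20*r^4/3 + 112*r^3/9 - 2*r^2/9 - 137*r/9 - 14/3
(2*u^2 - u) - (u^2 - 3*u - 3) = u^2 + 2*u + 3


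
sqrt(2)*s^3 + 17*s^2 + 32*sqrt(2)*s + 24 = (s + 2*sqrt(2))*(s + 6*sqrt(2))*(sqrt(2)*s + 1)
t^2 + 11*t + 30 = (t + 5)*(t + 6)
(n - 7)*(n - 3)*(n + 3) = n^3 - 7*n^2 - 9*n + 63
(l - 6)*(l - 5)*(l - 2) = l^3 - 13*l^2 + 52*l - 60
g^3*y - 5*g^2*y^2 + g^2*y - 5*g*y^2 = g*(g - 5*y)*(g*y + y)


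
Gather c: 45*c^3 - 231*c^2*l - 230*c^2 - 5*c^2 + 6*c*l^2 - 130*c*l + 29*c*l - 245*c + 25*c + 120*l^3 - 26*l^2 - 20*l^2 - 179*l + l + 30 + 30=45*c^3 + c^2*(-231*l - 235) + c*(6*l^2 - 101*l - 220) + 120*l^3 - 46*l^2 - 178*l + 60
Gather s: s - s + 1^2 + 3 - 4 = 0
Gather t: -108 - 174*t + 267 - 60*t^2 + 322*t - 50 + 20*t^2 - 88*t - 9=-40*t^2 + 60*t + 100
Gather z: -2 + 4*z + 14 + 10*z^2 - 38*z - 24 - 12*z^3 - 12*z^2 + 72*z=-12*z^3 - 2*z^2 + 38*z - 12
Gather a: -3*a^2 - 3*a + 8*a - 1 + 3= -3*a^2 + 5*a + 2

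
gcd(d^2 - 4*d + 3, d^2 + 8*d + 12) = 1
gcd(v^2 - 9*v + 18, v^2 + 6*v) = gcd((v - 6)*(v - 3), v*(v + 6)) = 1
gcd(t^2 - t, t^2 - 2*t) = t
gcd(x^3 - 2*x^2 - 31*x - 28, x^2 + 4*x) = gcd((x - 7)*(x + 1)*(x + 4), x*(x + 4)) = x + 4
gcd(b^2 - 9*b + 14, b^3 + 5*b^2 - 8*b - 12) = b - 2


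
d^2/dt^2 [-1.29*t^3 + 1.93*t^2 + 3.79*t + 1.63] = 3.86 - 7.74*t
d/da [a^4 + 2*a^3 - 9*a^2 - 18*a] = 4*a^3 + 6*a^2 - 18*a - 18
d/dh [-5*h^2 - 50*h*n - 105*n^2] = -10*h - 50*n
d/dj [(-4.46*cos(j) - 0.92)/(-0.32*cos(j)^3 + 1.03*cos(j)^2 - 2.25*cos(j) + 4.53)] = (2.8544*cos(j)^3 - 3.7106*cos(j)^2 - 1.8952*cos(j) + 22.2738)*sin(j)/(0.1024*cos(j)^6 - 0.6592*cos(j)^5 + 2.5009*cos(j)^4 - 7.5342*cos(j)^3 + 14.3943*cos(j)^2 - 20.385*cos(j) + 20.5209)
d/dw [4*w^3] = 12*w^2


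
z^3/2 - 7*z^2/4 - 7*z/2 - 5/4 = (z/2 + 1/4)*(z - 5)*(z + 1)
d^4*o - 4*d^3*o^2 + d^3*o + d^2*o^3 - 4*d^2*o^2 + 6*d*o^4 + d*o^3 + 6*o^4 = (d - 3*o)*(d - 2*o)*(d + o)*(d*o + o)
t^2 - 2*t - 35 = (t - 7)*(t + 5)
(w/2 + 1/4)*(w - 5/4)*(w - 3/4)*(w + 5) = w^4/2 + 7*w^3/4 - 121*w^2/32 + 5*w/64 + 75/64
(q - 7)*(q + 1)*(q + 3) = q^3 - 3*q^2 - 25*q - 21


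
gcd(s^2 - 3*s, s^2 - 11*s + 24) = s - 3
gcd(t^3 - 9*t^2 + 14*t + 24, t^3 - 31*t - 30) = t^2 - 5*t - 6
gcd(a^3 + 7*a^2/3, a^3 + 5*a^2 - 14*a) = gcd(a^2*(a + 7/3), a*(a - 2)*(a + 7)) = a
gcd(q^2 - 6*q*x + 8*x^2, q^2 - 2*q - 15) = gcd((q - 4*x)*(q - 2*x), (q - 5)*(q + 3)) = 1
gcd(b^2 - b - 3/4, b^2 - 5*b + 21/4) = b - 3/2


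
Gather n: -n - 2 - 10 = -n - 12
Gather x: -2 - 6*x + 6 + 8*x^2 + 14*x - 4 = 8*x^2 + 8*x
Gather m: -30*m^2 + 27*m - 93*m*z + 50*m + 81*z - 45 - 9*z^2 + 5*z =-30*m^2 + m*(77 - 93*z) - 9*z^2 + 86*z - 45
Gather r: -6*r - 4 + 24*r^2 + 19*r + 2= 24*r^2 + 13*r - 2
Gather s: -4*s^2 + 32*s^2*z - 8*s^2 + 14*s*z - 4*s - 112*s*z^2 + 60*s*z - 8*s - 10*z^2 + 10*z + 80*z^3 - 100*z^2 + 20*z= s^2*(32*z - 12) + s*(-112*z^2 + 74*z - 12) + 80*z^3 - 110*z^2 + 30*z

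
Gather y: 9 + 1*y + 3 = y + 12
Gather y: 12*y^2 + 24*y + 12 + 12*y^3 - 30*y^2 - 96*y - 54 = 12*y^3 - 18*y^2 - 72*y - 42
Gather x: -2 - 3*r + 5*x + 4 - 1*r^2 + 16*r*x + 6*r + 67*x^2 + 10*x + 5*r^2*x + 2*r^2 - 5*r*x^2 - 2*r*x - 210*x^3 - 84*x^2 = r^2 + 3*r - 210*x^3 + x^2*(-5*r - 17) + x*(5*r^2 + 14*r + 15) + 2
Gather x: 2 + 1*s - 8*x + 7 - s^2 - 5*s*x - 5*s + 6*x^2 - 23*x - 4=-s^2 - 4*s + 6*x^2 + x*(-5*s - 31) + 5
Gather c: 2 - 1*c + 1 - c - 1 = 2 - 2*c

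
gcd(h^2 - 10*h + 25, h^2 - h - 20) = h - 5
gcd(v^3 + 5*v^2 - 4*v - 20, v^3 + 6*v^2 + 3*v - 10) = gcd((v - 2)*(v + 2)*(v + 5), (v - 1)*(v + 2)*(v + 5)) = v^2 + 7*v + 10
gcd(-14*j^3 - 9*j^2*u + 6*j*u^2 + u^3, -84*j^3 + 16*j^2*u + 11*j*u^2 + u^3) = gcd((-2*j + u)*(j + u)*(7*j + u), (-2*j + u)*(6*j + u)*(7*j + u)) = -14*j^2 + 5*j*u + u^2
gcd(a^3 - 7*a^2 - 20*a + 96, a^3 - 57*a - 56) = a - 8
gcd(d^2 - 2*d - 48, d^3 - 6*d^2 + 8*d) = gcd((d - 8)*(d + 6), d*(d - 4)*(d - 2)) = 1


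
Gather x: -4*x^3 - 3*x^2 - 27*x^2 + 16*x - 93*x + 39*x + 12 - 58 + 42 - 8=-4*x^3 - 30*x^2 - 38*x - 12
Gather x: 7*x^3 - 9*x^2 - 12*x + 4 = 7*x^3 - 9*x^2 - 12*x + 4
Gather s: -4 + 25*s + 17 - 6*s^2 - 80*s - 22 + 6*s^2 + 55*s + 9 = 0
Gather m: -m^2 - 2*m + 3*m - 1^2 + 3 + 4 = -m^2 + m + 6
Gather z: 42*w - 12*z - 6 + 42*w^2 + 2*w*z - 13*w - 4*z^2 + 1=42*w^2 + 29*w - 4*z^2 + z*(2*w - 12) - 5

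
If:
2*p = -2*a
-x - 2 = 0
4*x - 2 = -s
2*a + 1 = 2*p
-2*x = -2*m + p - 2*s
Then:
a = -1/4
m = -95/8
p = 1/4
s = 10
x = -2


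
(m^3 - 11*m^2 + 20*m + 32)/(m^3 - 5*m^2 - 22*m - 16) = (m - 4)/(m + 2)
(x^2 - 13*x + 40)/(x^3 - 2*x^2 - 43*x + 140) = (x - 8)/(x^2 + 3*x - 28)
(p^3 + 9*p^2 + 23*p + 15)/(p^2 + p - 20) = (p^2 + 4*p + 3)/(p - 4)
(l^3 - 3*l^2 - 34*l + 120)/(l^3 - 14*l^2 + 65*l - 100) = (l + 6)/(l - 5)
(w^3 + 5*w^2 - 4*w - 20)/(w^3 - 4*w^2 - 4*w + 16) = (w + 5)/(w - 4)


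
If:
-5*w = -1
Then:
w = 1/5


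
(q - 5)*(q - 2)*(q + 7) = q^3 - 39*q + 70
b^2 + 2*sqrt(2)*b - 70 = (b - 5*sqrt(2))*(b + 7*sqrt(2))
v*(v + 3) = v^2 + 3*v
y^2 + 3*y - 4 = (y - 1)*(y + 4)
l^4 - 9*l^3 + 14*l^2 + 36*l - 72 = (l - 6)*(l - 3)*(l - 2)*(l + 2)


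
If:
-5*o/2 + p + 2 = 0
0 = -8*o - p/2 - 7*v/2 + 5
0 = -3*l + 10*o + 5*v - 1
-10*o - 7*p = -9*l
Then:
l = 457/312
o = 257/260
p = 49/104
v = -467/520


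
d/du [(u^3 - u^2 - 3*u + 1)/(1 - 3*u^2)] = (-3*u^4 - 6*u^2 + 4*u - 3)/(9*u^4 - 6*u^2 + 1)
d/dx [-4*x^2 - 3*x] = -8*x - 3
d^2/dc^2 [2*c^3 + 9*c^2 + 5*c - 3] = 12*c + 18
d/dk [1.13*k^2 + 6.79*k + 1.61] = 2.26*k + 6.79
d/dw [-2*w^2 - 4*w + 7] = -4*w - 4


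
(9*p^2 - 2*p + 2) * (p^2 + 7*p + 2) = 9*p^4 + 61*p^3 + 6*p^2 + 10*p + 4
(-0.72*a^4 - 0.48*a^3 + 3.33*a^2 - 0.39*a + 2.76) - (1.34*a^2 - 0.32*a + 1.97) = -0.72*a^4 - 0.48*a^3 + 1.99*a^2 - 0.07*a + 0.79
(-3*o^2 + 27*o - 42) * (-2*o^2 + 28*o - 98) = 6*o^4 - 138*o^3 + 1134*o^2 - 3822*o + 4116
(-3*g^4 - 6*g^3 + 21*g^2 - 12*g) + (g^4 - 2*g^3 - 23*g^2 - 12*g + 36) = -2*g^4 - 8*g^3 - 2*g^2 - 24*g + 36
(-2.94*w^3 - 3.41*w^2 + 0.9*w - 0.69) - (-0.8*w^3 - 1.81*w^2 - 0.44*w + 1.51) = -2.14*w^3 - 1.6*w^2 + 1.34*w - 2.2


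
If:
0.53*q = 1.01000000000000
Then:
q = 1.91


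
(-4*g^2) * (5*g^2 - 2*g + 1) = -20*g^4 + 8*g^3 - 4*g^2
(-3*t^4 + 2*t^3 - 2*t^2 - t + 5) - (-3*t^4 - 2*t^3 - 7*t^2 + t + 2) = 4*t^3 + 5*t^2 - 2*t + 3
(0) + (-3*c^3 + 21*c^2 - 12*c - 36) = -3*c^3 + 21*c^2 - 12*c - 36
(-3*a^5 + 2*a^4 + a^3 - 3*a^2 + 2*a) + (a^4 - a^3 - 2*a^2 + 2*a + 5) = -3*a^5 + 3*a^4 - 5*a^2 + 4*a + 5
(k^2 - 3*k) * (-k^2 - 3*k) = -k^4 + 9*k^2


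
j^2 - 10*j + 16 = (j - 8)*(j - 2)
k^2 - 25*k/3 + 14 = (k - 6)*(k - 7/3)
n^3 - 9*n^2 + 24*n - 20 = (n - 5)*(n - 2)^2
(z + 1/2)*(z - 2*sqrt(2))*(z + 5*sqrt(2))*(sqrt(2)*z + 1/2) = sqrt(2)*z^4 + sqrt(2)*z^3/2 + 13*z^3/2 - 37*sqrt(2)*z^2/2 + 13*z^2/4 - 37*sqrt(2)*z/4 - 10*z - 5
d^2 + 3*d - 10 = (d - 2)*(d + 5)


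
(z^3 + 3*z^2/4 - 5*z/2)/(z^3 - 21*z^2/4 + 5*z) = (z + 2)/(z - 4)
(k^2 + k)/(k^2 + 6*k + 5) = k/(k + 5)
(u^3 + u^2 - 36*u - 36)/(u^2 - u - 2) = (u^2 - 36)/(u - 2)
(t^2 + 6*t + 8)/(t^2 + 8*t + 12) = (t + 4)/(t + 6)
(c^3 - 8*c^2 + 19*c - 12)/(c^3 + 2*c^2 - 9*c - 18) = (c^2 - 5*c + 4)/(c^2 + 5*c + 6)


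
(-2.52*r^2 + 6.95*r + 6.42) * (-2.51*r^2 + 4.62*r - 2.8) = 6.3252*r^4 - 29.0869*r^3 + 23.0508*r^2 + 10.2004*r - 17.976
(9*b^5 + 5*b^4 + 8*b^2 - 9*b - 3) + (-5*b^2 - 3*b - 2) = 9*b^5 + 5*b^4 + 3*b^2 - 12*b - 5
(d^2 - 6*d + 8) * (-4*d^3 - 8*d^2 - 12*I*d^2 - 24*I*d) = -4*d^5 + 16*d^4 - 12*I*d^4 + 16*d^3 + 48*I*d^3 - 64*d^2 + 48*I*d^2 - 192*I*d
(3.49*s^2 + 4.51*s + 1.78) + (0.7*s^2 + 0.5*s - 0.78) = 4.19*s^2 + 5.01*s + 1.0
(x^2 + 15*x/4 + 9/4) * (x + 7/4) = x^3 + 11*x^2/2 + 141*x/16 + 63/16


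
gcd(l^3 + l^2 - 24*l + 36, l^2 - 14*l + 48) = 1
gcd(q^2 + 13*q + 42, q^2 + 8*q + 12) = q + 6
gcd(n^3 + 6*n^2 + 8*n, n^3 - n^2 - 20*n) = n^2 + 4*n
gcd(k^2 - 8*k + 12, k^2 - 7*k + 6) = k - 6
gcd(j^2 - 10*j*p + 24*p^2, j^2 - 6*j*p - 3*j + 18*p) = -j + 6*p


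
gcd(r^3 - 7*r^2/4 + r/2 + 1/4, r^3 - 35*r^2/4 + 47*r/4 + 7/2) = r + 1/4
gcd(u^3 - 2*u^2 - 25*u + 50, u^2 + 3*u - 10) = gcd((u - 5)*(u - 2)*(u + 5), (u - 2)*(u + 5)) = u^2 + 3*u - 10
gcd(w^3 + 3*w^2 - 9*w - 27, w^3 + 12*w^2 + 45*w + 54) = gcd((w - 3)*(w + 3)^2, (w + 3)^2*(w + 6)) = w^2 + 6*w + 9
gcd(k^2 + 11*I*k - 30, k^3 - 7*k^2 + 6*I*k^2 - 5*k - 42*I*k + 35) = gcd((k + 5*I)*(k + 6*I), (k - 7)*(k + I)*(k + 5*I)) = k + 5*I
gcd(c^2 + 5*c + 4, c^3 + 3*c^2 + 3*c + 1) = c + 1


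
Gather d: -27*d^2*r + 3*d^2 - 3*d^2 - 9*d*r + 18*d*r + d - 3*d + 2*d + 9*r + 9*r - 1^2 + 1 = -27*d^2*r + 9*d*r + 18*r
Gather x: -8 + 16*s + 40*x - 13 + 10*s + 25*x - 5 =26*s + 65*x - 26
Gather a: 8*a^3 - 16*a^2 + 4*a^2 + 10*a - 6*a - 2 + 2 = 8*a^3 - 12*a^2 + 4*a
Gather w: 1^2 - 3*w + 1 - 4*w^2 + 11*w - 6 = -4*w^2 + 8*w - 4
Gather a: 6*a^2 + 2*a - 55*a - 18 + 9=6*a^2 - 53*a - 9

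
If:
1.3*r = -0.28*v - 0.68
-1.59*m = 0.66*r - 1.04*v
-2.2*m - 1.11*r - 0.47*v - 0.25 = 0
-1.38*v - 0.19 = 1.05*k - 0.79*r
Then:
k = -0.46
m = 0.16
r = -0.51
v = -0.08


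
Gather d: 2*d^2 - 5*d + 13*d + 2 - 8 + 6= 2*d^2 + 8*d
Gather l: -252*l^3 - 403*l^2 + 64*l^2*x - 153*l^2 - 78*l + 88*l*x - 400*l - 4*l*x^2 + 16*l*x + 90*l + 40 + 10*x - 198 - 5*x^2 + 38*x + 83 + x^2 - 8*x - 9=-252*l^3 + l^2*(64*x - 556) + l*(-4*x^2 + 104*x - 388) - 4*x^2 + 40*x - 84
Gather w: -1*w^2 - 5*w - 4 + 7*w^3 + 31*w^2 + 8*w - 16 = 7*w^3 + 30*w^2 + 3*w - 20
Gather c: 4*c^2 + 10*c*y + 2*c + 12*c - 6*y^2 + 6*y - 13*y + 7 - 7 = 4*c^2 + c*(10*y + 14) - 6*y^2 - 7*y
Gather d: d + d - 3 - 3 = 2*d - 6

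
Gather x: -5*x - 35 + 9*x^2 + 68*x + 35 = 9*x^2 + 63*x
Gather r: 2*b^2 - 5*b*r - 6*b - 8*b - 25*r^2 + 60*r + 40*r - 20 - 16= 2*b^2 - 14*b - 25*r^2 + r*(100 - 5*b) - 36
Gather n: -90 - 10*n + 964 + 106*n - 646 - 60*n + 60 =36*n + 288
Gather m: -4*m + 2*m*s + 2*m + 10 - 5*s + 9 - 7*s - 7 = m*(2*s - 2) - 12*s + 12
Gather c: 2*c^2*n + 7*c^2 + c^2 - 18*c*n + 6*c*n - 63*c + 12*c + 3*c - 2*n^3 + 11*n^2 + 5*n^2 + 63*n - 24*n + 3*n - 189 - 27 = c^2*(2*n + 8) + c*(-12*n - 48) - 2*n^3 + 16*n^2 + 42*n - 216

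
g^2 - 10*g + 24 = (g - 6)*(g - 4)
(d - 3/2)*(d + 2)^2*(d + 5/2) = d^4 + 5*d^3 + 17*d^2/4 - 11*d - 15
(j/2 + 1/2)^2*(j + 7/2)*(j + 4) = j^4/4 + 19*j^3/8 + 15*j^2/2 + 71*j/8 + 7/2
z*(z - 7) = z^2 - 7*z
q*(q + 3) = q^2 + 3*q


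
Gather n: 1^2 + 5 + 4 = 10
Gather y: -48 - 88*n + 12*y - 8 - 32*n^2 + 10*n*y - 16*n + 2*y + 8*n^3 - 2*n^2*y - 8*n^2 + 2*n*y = 8*n^3 - 40*n^2 - 104*n + y*(-2*n^2 + 12*n + 14) - 56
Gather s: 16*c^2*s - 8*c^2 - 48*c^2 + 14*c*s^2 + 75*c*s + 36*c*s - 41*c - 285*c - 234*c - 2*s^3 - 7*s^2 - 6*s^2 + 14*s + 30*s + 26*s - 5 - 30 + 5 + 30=-56*c^2 - 560*c - 2*s^3 + s^2*(14*c - 13) + s*(16*c^2 + 111*c + 70)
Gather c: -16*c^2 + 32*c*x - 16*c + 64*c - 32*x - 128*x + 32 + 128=-16*c^2 + c*(32*x + 48) - 160*x + 160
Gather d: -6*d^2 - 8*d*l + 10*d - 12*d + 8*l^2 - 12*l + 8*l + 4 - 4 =-6*d^2 + d*(-8*l - 2) + 8*l^2 - 4*l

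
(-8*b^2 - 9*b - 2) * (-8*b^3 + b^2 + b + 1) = 64*b^5 + 64*b^4 - b^3 - 19*b^2 - 11*b - 2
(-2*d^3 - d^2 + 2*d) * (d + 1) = -2*d^4 - 3*d^3 + d^2 + 2*d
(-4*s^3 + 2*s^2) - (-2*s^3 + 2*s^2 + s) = -2*s^3 - s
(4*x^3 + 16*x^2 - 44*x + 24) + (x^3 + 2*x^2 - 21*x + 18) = 5*x^3 + 18*x^2 - 65*x + 42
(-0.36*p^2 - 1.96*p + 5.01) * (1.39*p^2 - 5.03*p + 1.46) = -0.5004*p^4 - 0.9136*p^3 + 16.2971*p^2 - 28.0619*p + 7.3146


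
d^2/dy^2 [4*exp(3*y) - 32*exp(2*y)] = (36*exp(y) - 128)*exp(2*y)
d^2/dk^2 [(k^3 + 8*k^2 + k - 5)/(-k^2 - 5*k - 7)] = 6*(7*k^3 + 26*k^2 - 17*k - 89)/(k^6 + 15*k^5 + 96*k^4 + 335*k^3 + 672*k^2 + 735*k + 343)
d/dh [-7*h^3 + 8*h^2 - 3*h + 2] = -21*h^2 + 16*h - 3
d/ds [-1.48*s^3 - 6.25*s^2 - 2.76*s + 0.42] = -4.44*s^2 - 12.5*s - 2.76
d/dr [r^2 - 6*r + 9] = 2*r - 6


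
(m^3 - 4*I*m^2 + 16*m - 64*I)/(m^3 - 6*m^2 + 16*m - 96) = (m - 4*I)/(m - 6)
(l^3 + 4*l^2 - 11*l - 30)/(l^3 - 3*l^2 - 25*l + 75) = (l + 2)/(l - 5)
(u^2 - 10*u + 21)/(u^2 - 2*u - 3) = (u - 7)/(u + 1)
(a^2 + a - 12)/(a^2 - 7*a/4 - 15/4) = 4*(a + 4)/(4*a + 5)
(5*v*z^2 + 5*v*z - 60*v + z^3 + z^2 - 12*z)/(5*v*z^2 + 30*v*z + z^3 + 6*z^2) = (z^2 + z - 12)/(z*(z + 6))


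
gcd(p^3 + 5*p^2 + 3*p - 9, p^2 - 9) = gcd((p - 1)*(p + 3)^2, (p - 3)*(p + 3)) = p + 3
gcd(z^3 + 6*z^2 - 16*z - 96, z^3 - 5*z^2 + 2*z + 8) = z - 4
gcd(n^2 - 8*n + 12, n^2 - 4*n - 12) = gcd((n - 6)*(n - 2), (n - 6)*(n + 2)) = n - 6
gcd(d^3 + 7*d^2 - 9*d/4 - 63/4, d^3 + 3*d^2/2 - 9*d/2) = d - 3/2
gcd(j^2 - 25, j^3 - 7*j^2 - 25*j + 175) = j^2 - 25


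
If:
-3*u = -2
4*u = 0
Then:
No Solution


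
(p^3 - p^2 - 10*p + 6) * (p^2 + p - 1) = p^5 - 12*p^3 - 3*p^2 + 16*p - 6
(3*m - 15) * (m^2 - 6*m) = 3*m^3 - 33*m^2 + 90*m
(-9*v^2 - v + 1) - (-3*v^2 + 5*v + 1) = -6*v^2 - 6*v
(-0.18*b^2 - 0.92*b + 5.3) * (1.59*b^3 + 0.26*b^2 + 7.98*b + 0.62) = -0.2862*b^5 - 1.5096*b^4 + 6.7514*b^3 - 6.0752*b^2 + 41.7236*b + 3.286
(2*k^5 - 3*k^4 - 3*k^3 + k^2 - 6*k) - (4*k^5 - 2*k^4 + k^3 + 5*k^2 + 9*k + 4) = -2*k^5 - k^4 - 4*k^3 - 4*k^2 - 15*k - 4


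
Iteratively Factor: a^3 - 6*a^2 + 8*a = (a - 2)*(a^2 - 4*a) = a*(a - 2)*(a - 4)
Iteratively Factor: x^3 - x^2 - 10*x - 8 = (x + 1)*(x^2 - 2*x - 8) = (x + 1)*(x + 2)*(x - 4)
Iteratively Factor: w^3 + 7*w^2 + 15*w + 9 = (w + 3)*(w^2 + 4*w + 3) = (w + 3)^2*(w + 1)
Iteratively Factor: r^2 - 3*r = (r)*(r - 3)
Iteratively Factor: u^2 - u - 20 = (u - 5)*(u + 4)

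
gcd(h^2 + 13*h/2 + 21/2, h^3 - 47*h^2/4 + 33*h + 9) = 1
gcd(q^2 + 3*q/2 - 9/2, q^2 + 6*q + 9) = q + 3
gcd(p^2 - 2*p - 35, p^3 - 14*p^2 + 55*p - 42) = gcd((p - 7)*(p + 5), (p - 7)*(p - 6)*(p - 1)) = p - 7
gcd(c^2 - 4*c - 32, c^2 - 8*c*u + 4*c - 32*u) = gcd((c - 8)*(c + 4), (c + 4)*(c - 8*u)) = c + 4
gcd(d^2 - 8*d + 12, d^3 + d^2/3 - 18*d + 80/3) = d - 2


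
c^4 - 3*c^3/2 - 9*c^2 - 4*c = c*(c - 4)*(c + 1/2)*(c + 2)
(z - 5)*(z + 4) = z^2 - z - 20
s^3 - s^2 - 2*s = s*(s - 2)*(s + 1)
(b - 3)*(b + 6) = b^2 + 3*b - 18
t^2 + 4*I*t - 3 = (t + I)*(t + 3*I)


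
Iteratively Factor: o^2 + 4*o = (o + 4)*(o)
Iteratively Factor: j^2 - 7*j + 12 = (j - 4)*(j - 3)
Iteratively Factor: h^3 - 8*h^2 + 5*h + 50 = (h - 5)*(h^2 - 3*h - 10) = (h - 5)^2*(h + 2)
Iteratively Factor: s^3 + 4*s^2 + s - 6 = (s + 2)*(s^2 + 2*s - 3) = (s + 2)*(s + 3)*(s - 1)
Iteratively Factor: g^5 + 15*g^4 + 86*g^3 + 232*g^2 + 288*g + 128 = (g + 4)*(g^4 + 11*g^3 + 42*g^2 + 64*g + 32) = (g + 1)*(g + 4)*(g^3 + 10*g^2 + 32*g + 32) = (g + 1)*(g + 4)^2*(g^2 + 6*g + 8) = (g + 1)*(g + 2)*(g + 4)^2*(g + 4)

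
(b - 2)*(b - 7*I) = b^2 - 2*b - 7*I*b + 14*I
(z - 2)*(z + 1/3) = z^2 - 5*z/3 - 2/3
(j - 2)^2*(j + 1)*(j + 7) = j^4 + 4*j^3 - 21*j^2 + 4*j + 28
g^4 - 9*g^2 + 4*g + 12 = (g - 2)^2*(g + 1)*(g + 3)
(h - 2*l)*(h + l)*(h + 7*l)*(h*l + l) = h^4*l + 6*h^3*l^2 + h^3*l - 9*h^2*l^3 + 6*h^2*l^2 - 14*h*l^4 - 9*h*l^3 - 14*l^4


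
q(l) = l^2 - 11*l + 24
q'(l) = 2*l - 11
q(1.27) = 11.64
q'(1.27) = -8.46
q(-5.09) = 105.90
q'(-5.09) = -21.18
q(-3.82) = 80.61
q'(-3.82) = -18.64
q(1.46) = 10.07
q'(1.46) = -8.08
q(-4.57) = 95.15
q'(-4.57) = -20.14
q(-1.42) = 41.64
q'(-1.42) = -13.84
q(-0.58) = 30.72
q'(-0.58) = -12.16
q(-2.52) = 58.07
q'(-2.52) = -16.04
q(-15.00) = 414.00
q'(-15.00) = -41.00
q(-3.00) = 66.00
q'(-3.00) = -17.00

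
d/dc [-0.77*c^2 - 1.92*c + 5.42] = -1.54*c - 1.92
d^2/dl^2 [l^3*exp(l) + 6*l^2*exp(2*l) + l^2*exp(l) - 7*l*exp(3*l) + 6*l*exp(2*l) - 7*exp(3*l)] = (l^3 + 24*l^2*exp(l) + 7*l^2 - 63*l*exp(2*l) + 72*l*exp(l) + 10*l - 105*exp(2*l) + 36*exp(l) + 2)*exp(l)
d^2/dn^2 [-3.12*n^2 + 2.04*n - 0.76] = -6.24000000000000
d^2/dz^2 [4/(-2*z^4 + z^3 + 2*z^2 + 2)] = 8*(z^2*(-8*z^2 + 3*z + 4)^2 + (12*z^2 - 3*z - 2)*(-2*z^4 + z^3 + 2*z^2 + 2))/(-2*z^4 + z^3 + 2*z^2 + 2)^3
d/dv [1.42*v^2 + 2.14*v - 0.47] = 2.84*v + 2.14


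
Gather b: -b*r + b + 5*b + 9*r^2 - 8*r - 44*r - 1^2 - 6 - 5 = b*(6 - r) + 9*r^2 - 52*r - 12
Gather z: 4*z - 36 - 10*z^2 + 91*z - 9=-10*z^2 + 95*z - 45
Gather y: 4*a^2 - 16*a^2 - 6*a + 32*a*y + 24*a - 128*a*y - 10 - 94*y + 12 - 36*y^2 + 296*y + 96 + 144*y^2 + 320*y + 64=-12*a^2 + 18*a + 108*y^2 + y*(522 - 96*a) + 162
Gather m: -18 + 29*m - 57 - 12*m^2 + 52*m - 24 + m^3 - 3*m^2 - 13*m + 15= m^3 - 15*m^2 + 68*m - 84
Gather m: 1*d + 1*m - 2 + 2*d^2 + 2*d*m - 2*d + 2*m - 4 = 2*d^2 - d + m*(2*d + 3) - 6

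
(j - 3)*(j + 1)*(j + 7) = j^3 + 5*j^2 - 17*j - 21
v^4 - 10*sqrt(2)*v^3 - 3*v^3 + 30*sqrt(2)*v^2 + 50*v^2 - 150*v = v*(v - 3)*(v - 5*sqrt(2))^2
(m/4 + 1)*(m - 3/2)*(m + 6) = m^3/4 + 17*m^2/8 + 9*m/4 - 9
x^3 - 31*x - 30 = (x - 6)*(x + 1)*(x + 5)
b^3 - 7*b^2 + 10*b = b*(b - 5)*(b - 2)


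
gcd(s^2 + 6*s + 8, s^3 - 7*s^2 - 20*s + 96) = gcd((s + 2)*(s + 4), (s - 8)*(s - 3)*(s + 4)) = s + 4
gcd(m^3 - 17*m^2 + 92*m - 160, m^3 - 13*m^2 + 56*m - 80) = m^2 - 9*m + 20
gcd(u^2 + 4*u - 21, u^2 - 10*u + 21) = u - 3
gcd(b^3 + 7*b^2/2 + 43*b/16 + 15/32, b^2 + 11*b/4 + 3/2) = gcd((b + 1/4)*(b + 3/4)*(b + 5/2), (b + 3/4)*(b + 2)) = b + 3/4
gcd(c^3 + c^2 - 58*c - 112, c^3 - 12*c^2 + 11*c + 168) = c - 8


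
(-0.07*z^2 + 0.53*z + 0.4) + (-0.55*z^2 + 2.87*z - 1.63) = -0.62*z^2 + 3.4*z - 1.23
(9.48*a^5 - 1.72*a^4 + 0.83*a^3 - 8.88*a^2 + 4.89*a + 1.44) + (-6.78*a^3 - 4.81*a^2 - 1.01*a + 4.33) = 9.48*a^5 - 1.72*a^4 - 5.95*a^3 - 13.69*a^2 + 3.88*a + 5.77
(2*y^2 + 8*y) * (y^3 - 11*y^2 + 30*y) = 2*y^5 - 14*y^4 - 28*y^3 + 240*y^2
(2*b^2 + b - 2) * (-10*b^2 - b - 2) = -20*b^4 - 12*b^3 + 15*b^2 + 4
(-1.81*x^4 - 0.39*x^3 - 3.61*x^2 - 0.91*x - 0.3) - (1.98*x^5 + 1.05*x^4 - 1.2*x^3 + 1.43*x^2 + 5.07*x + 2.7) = -1.98*x^5 - 2.86*x^4 + 0.81*x^3 - 5.04*x^2 - 5.98*x - 3.0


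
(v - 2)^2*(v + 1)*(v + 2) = v^4 - v^3 - 6*v^2 + 4*v + 8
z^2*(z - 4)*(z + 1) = z^4 - 3*z^3 - 4*z^2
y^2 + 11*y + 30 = (y + 5)*(y + 6)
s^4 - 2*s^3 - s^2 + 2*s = s*(s - 2)*(s - 1)*(s + 1)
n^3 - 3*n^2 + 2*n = n*(n - 2)*(n - 1)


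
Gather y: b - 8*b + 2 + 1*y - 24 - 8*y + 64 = -7*b - 7*y + 42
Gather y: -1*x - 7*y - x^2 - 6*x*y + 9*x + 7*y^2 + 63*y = -x^2 + 8*x + 7*y^2 + y*(56 - 6*x)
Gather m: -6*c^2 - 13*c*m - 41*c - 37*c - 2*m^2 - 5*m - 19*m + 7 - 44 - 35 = -6*c^2 - 78*c - 2*m^2 + m*(-13*c - 24) - 72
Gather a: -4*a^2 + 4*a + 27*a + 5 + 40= -4*a^2 + 31*a + 45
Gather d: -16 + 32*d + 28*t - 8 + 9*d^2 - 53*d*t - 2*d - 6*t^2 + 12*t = 9*d^2 + d*(30 - 53*t) - 6*t^2 + 40*t - 24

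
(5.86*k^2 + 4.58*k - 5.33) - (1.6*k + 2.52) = 5.86*k^2 + 2.98*k - 7.85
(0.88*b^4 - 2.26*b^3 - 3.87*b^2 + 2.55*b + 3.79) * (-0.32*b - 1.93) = -0.2816*b^5 - 0.9752*b^4 + 5.6002*b^3 + 6.6531*b^2 - 6.1343*b - 7.3147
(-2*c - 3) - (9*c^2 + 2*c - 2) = -9*c^2 - 4*c - 1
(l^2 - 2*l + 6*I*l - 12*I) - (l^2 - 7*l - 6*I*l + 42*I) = 5*l + 12*I*l - 54*I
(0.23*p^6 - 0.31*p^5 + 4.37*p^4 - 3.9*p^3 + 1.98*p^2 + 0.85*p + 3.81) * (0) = 0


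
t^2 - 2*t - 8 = (t - 4)*(t + 2)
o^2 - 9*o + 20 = (o - 5)*(o - 4)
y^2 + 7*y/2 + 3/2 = (y + 1/2)*(y + 3)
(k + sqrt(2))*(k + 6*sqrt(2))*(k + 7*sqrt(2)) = k^3 + 14*sqrt(2)*k^2 + 110*k + 84*sqrt(2)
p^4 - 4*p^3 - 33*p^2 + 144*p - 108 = (p - 6)*(p - 3)*(p - 1)*(p + 6)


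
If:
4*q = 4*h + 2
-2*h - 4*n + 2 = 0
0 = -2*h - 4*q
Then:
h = -1/3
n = 2/3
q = 1/6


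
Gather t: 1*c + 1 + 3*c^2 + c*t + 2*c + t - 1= 3*c^2 + 3*c + t*(c + 1)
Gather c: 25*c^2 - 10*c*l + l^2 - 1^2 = 25*c^2 - 10*c*l + l^2 - 1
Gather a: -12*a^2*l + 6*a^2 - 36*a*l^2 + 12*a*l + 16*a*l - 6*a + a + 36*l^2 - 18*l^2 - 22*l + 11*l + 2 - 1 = a^2*(6 - 12*l) + a*(-36*l^2 + 28*l - 5) + 18*l^2 - 11*l + 1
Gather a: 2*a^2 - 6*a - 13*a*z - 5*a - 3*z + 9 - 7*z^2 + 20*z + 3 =2*a^2 + a*(-13*z - 11) - 7*z^2 + 17*z + 12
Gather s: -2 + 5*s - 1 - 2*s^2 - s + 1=-2*s^2 + 4*s - 2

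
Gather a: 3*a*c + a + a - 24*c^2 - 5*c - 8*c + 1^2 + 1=a*(3*c + 2) - 24*c^2 - 13*c + 2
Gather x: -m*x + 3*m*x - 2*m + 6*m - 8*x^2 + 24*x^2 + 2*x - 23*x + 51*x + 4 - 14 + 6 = 4*m + 16*x^2 + x*(2*m + 30) - 4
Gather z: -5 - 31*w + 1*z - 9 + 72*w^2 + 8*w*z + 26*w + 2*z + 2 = 72*w^2 - 5*w + z*(8*w + 3) - 12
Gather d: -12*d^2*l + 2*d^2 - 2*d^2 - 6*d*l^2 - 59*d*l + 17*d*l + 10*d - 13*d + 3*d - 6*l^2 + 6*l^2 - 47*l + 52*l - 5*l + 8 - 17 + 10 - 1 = -12*d^2*l + d*(-6*l^2 - 42*l)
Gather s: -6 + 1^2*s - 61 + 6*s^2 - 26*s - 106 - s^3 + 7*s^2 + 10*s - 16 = -s^3 + 13*s^2 - 15*s - 189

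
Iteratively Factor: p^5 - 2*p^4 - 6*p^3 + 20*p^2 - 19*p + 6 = (p + 3)*(p^4 - 5*p^3 + 9*p^2 - 7*p + 2) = (p - 2)*(p + 3)*(p^3 - 3*p^2 + 3*p - 1) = (p - 2)*(p - 1)*(p + 3)*(p^2 - 2*p + 1) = (p - 2)*(p - 1)^2*(p + 3)*(p - 1)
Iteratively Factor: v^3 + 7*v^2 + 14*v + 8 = (v + 2)*(v^2 + 5*v + 4) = (v + 2)*(v + 4)*(v + 1)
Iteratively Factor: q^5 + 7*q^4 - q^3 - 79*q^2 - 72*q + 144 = (q + 3)*(q^4 + 4*q^3 - 13*q^2 - 40*q + 48) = (q + 3)*(q + 4)*(q^3 - 13*q + 12) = (q - 3)*(q + 3)*(q + 4)*(q^2 + 3*q - 4) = (q - 3)*(q - 1)*(q + 3)*(q + 4)*(q + 4)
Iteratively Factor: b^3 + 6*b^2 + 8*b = (b + 4)*(b^2 + 2*b) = b*(b + 4)*(b + 2)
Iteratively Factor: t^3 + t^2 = (t)*(t^2 + t) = t^2*(t + 1)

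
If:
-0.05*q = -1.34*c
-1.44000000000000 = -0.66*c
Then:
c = 2.18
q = 58.47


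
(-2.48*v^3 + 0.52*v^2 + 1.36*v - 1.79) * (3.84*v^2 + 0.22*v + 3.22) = -9.5232*v^5 + 1.4512*v^4 - 2.6488*v^3 - 4.9*v^2 + 3.9854*v - 5.7638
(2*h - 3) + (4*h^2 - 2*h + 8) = 4*h^2 + 5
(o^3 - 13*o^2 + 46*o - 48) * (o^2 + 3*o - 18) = o^5 - 10*o^4 - 11*o^3 + 324*o^2 - 972*o + 864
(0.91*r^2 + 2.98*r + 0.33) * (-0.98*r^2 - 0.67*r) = -0.8918*r^4 - 3.5301*r^3 - 2.32*r^2 - 0.2211*r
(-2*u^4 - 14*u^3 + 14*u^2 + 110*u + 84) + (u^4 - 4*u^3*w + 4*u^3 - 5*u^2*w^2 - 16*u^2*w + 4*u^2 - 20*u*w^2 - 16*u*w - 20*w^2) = -u^4 - 4*u^3*w - 10*u^3 - 5*u^2*w^2 - 16*u^2*w + 18*u^2 - 20*u*w^2 - 16*u*w + 110*u - 20*w^2 + 84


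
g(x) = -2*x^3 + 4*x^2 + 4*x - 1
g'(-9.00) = -554.00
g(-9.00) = 1745.00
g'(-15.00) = -1466.00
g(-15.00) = 7589.00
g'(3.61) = -45.31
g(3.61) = -28.52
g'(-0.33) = 0.71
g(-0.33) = -1.81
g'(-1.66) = -25.81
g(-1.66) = 12.53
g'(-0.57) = -2.51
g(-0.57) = -1.61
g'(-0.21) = 2.06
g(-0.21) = -1.65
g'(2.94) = -24.34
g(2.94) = -5.49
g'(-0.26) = 1.51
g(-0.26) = -1.73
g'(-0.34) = 0.59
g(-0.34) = -1.82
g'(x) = -6*x^2 + 8*x + 4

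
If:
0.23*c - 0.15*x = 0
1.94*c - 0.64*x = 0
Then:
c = 0.00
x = 0.00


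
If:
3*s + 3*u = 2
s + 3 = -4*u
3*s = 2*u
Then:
No Solution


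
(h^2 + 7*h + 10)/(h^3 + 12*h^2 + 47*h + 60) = (h + 2)/(h^2 + 7*h + 12)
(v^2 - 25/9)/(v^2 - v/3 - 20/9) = (3*v + 5)/(3*v + 4)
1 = 1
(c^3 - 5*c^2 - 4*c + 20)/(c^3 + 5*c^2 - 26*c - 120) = (c^2 - 4)/(c^2 + 10*c + 24)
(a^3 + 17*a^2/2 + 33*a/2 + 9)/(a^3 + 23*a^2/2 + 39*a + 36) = (a + 1)/(a + 4)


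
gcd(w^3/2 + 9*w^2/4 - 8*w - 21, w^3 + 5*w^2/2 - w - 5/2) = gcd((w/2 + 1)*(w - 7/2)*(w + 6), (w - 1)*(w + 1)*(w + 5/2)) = 1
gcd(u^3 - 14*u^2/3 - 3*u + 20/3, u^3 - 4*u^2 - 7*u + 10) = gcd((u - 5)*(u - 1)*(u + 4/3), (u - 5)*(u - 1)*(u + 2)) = u^2 - 6*u + 5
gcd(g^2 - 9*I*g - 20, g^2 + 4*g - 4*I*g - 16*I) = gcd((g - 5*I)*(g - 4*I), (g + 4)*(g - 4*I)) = g - 4*I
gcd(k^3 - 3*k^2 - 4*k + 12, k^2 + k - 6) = k - 2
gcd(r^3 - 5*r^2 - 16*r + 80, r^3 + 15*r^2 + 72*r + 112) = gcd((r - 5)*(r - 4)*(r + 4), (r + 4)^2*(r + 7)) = r + 4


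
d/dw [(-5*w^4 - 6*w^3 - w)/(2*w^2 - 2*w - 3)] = (-20*w^5 + 18*w^4 + 84*w^3 + 56*w^2 + 3)/(4*w^4 - 8*w^3 - 8*w^2 + 12*w + 9)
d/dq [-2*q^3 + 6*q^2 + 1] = 6*q*(2 - q)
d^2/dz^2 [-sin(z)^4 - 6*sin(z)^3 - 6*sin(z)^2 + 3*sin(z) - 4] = 16*sin(z)^4 + 54*sin(z)^3 + 12*sin(z)^2 - 39*sin(z) - 12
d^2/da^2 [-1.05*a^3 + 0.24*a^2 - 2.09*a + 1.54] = 0.48 - 6.3*a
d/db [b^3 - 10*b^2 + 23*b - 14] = 3*b^2 - 20*b + 23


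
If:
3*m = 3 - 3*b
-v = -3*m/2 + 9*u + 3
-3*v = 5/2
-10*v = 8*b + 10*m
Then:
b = 5/6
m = 1/6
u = -23/108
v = -5/6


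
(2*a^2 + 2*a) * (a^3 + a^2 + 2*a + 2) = 2*a^5 + 4*a^4 + 6*a^3 + 8*a^2 + 4*a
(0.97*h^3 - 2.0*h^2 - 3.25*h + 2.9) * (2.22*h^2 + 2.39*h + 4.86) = 2.1534*h^5 - 2.1217*h^4 - 7.2808*h^3 - 11.0495*h^2 - 8.864*h + 14.094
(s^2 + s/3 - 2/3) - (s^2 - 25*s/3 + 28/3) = 26*s/3 - 10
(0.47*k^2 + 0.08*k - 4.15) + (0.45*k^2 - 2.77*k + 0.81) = 0.92*k^2 - 2.69*k - 3.34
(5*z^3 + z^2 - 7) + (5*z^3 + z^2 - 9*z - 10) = 10*z^3 + 2*z^2 - 9*z - 17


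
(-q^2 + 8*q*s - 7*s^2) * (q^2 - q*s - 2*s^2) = -q^4 + 9*q^3*s - 13*q^2*s^2 - 9*q*s^3 + 14*s^4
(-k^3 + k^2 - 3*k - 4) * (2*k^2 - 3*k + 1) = -2*k^5 + 5*k^4 - 10*k^3 + 2*k^2 + 9*k - 4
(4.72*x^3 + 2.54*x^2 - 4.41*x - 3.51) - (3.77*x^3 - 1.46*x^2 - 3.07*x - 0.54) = 0.95*x^3 + 4.0*x^2 - 1.34*x - 2.97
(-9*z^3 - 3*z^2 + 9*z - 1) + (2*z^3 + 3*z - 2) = -7*z^3 - 3*z^2 + 12*z - 3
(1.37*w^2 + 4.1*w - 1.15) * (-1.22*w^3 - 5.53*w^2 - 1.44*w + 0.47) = -1.6714*w^5 - 12.5781*w^4 - 23.2428*w^3 + 1.0994*w^2 + 3.583*w - 0.5405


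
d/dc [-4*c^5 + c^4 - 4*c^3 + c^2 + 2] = 2*c*(-10*c^3 + 2*c^2 - 6*c + 1)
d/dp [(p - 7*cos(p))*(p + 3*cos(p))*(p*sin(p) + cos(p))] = p^3*cos(p) + 2*p^2*sin(p) - 8*p^2*cos(p)^2 + 4*p^2 - 63*p*cos(p)^3 + 44*p*cos(p) + 42*sin(p)*cos(p)^2 - 4*cos(p)^2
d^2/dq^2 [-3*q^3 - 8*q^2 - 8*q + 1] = -18*q - 16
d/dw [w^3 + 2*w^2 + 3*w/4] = 3*w^2 + 4*w + 3/4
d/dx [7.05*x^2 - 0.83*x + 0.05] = 14.1*x - 0.83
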